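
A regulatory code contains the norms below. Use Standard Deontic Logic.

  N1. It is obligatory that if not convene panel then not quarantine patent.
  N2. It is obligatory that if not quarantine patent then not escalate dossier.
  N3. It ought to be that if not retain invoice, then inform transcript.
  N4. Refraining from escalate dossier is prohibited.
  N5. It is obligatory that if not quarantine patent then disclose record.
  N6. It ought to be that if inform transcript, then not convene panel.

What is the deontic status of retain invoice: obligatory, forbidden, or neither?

Obligatory

F(¬escalate_dossier) at premise 4 means O(escalate_dossier).
Premise 2, O(¬quarantine_patent → ¬escalate_dossier), contraposes to O(escalate_dossier → quarantine_patent); with O(escalate_dossier) we get O(quarantine_patent).
Premise 1, O(¬convene_panel → ¬quarantine_patent), contraposes to O(quarantine_patent → convene_panel); with O(quarantine_patent) we get O(convene_panel).
Premise 6 is O(inform_transcript → ¬convene_panel); contrapositively O(convene_panel → ¬inform_transcript). Since O(convene_panel) holds, K gives O(¬inform_transcript).
Premise 3 is O(¬retain_invoice → inform_transcript); contrapositively O(¬inform_transcript → retain_invoice). Since O(¬inform_transcript) holds, K gives O(retain_invoice).
Premise 5 does not contribute to this derivation.
Hence retain_invoice is obligatory.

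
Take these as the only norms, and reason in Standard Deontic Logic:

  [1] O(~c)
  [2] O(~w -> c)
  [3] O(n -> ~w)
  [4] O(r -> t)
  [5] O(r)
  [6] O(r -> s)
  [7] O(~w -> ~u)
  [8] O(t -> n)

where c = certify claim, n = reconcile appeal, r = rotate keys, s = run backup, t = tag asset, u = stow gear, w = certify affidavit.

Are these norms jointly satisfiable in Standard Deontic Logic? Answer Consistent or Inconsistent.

Premise 1 gives O(~c).
The contrapositive of premise 2 (O(~w -> c)) is O(~c -> w), and O(~c) is already established, so O(w).
Premise 3, O(n -> ~w), contraposes to O(w -> ~n); with O(w) we get O(~n).
Premise 8 is O(t -> n); contrapositively O(~n -> ~t). Since O(~n) holds, K gives O(~t).
The contrapositive of premise 4 (O(r -> t)) is O(~t -> ~r), and O(~t) is already established, so O(~r).
However, premise 5 gives O(r).
We now have both O(~r) and O(r) — r is simultaneously obligatory and forbidden, violating the D-axiom.

Inconsistent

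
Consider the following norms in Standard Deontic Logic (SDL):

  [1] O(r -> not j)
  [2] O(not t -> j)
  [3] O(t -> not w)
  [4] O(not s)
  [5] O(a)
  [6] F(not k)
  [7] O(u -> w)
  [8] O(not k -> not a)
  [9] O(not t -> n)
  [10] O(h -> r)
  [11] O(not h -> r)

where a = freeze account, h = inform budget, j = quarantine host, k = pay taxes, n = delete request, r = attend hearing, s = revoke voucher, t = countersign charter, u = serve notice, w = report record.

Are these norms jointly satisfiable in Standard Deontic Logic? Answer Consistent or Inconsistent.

Premise 8 is O(not k -> not a), but O(not k) is not derivable from the premises, so it does not yield O(not a).
So O(not a) is not derivable, and the apparent clash with O(a) does not arise.
A world satisfying every obligation exists (e.g. a=true, h=false, j=false, k=true, n=false, r=true, s=false, t=true, u=false, w=false); no atom is both obligatory and forbidden, so the set is consistent.

Consistent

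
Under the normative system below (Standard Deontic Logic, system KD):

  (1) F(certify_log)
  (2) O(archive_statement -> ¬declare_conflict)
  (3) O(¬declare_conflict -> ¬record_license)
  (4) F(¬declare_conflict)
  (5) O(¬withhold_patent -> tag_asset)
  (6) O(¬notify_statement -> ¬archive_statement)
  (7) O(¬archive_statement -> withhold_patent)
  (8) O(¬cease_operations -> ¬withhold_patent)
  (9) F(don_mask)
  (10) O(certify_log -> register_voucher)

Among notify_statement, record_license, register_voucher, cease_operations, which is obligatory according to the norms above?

Premise 4, F(¬declare_conflict), is equivalent to O(declare_conflict).
The contrapositive of premise 2 (O(archive_statement -> ¬declare_conflict)) is O(declare_conflict -> ¬archive_statement), and O(declare_conflict) is already established, so O(¬archive_statement).
Applying K to premise 7 (O(¬archive_statement -> withhold_patent)) and O(¬archive_statement) yields O(withhold_patent).
Premise 8, O(¬cease_operations -> ¬withhold_patent), contraposes to O(withhold_patent -> cease_operations); with O(withhold_patent) we get O(cease_operations).
So O(cease_operations) holds — cease_operations is obligatory. None of the other listed options is made obligatory by any chain of premises.

cease_operations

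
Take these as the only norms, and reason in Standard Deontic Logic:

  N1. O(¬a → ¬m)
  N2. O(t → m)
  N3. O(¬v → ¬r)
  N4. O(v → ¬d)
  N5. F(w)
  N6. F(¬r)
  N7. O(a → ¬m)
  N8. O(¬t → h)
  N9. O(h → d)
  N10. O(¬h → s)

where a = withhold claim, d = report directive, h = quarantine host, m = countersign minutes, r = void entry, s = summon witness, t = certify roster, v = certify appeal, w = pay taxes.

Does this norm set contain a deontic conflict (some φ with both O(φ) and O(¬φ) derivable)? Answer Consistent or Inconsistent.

Inconsistent

Premises 7 and 1 are O(a → ¬m) and O(¬a → ¬m); every ideal world satisfies a or ¬a, so in either case ¬m holds — hence O(¬m).
The contrapositive of premise 2 (O(t → m)) is O(¬m → ¬t), and O(¬m) is already established, so O(¬t).
With premise 8, O(¬t → h), the K-axiom yields O(h).
Premise 9 is O(h → d); since O(h), deontic closure gives O(d).
Premise 4 is O(v → ¬d); contrapositively O(d → ¬v). Since O(d) holds, K gives O(¬v).
With premise 3, O(¬v → ¬r), the K-axiom yields O(¬r).
But premise 6, F(¬r), means O(r).
We now have both O(¬r) and O(r) — r is simultaneously obligatory and forbidden, violating the D-axiom.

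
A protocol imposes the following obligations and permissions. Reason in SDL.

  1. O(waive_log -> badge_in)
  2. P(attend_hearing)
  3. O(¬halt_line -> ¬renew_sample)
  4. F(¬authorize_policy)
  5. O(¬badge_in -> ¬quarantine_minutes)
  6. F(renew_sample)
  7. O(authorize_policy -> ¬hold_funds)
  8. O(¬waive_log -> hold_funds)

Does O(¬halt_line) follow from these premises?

Premise 3 is O(¬halt_line -> ¬renew_sample); even if O(¬renew_sample) held, inferring O(¬halt_line) would be affirming the consequent — invalid.
No other premise forces O(¬halt_line). An ideal world satisfying every premise can still have ¬halt_line false, so O(¬halt_line) is not derivable.

No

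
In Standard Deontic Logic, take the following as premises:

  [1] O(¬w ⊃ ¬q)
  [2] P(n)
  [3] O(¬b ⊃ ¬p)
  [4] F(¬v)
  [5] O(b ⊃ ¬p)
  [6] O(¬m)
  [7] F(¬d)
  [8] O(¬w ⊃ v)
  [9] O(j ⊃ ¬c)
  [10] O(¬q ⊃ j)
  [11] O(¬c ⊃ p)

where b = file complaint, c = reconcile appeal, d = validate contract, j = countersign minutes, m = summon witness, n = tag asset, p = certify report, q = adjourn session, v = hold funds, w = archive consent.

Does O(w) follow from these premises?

Premises 5 and 3 are O(b ⊃ ¬p) and O(¬b ⊃ ¬p); every ideal world satisfies b or ¬b, so in either case ¬p holds — hence O(¬p).
Premise 11, O(¬c ⊃ p), contraposes to O(¬p ⊃ c); with O(¬p) we get O(c).
Premise 9, O(j ⊃ ¬c), contraposes to O(c ⊃ ¬j); with O(c) we get O(¬j).
Premise 10 is O(¬q ⊃ j); contrapositively O(¬j ⊃ q). Since O(¬j) holds, K gives O(q).
Premise 1 is O(¬w ⊃ ¬q); contrapositively O(q ⊃ w). Since O(q) holds, K gives O(w).
Premises 2, 4, 6, 7, 8 do not contribute to this derivation.
So O(w) follows.

Yes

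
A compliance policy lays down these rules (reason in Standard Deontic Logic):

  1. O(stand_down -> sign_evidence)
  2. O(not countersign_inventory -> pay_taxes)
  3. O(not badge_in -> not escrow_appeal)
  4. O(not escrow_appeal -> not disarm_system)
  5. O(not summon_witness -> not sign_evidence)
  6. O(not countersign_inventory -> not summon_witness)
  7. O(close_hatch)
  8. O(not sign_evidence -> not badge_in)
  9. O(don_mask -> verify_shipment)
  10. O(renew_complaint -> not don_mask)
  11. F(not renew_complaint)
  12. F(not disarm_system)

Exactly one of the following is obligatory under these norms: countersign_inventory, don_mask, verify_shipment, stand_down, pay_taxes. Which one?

Premise 12 is F(not disarm_system), i.e. O(disarm_system).
Premise 4, O(not escrow_appeal -> not disarm_system), contraposes to O(disarm_system -> escrow_appeal); with O(disarm_system) we get O(escrow_appeal).
The contrapositive of premise 3 (O(not badge_in -> not escrow_appeal)) is O(escrow_appeal -> badge_in), and O(escrow_appeal) is already established, so O(badge_in).
Premise 8, O(not sign_evidence -> not badge_in), contraposes to O(badge_in -> sign_evidence); with O(badge_in) we get O(sign_evidence).
Premise 5, O(not summon_witness -> not sign_evidence), contraposes to O(sign_evidence -> summon_witness); with O(sign_evidence) we get O(summon_witness).
Premise 6, O(not countersign_inventory -> not summon_witness), contraposes to O(summon_witness -> countersign_inventory); with O(summon_witness) we get O(countersign_inventory).
So O(countersign_inventory) holds — countersign_inventory is obligatory. None of the other listed options is made obligatory by any chain of premises.

countersign_inventory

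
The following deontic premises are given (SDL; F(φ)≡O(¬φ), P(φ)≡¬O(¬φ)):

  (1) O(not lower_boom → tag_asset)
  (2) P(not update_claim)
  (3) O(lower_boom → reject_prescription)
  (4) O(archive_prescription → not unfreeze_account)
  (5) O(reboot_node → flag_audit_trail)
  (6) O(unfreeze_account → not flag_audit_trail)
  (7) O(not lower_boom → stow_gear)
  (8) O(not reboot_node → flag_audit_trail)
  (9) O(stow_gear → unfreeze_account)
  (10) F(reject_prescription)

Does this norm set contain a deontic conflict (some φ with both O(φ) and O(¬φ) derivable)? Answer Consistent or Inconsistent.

Inconsistent

Premises 8 and 5 cover both cases: O(not reboot_node → flag_audit_trail) and O(reboot_node → flag_audit_trail). Since not reboot_node ∨ reboot_node is a tautology, O(flag_audit_trail) follows.
The contrapositive of premise 6 (O(unfreeze_account → not flag_audit_trail)) is O(flag_audit_trail → not unfreeze_account), and O(flag_audit_trail) is already established, so O(not unfreeze_account).
Premise 9 is O(stow_gear → unfreeze_account); contrapositively O(not unfreeze_account → not stow_gear). Since O(not unfreeze_account) holds, K gives O(not stow_gear).
Premise 7, O(not lower_boom → stow_gear), contraposes to O(not stow_gear → lower_boom); with O(not stow_gear) we get O(lower_boom).
From O(lower_boom) and premise 3, O(lower_boom → reject_prescription), we obtain O(reject_prescription).
However, F(reject_prescription) at premise 10 amounts to O(not reject_prescription).
We now have both O(reject_prescription) and O(not reject_prescription) — reject_prescription is simultaneously obligatory and forbidden, violating the D-axiom.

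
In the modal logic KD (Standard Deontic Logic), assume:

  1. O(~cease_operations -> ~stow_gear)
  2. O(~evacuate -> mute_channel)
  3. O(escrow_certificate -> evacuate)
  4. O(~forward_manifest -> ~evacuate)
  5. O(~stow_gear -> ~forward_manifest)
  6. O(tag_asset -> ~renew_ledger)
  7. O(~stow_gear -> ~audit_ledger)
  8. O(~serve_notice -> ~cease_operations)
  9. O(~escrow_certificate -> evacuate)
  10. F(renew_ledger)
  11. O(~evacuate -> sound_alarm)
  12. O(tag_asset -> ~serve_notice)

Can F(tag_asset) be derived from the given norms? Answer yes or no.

By case analysis on ~escrow_certificate: premise 9 gives O(~escrow_certificate -> evacuate) and premise 3 gives O(escrow_certificate -> evacuate), so O(evacuate) either way.
The contrapositive of premise 4 (O(~forward_manifest -> ~evacuate)) is O(evacuate -> forward_manifest), and O(evacuate) is already established, so O(forward_manifest).
Premise 5 is O(~stow_gear -> ~forward_manifest); contrapositively O(forward_manifest -> stow_gear). Since O(forward_manifest) holds, K gives O(stow_gear).
Premise 1 is O(~cease_operations -> ~stow_gear); contrapositively O(stow_gear -> cease_operations). Since O(stow_gear) holds, K gives O(cease_operations).
Premise 8, O(~serve_notice -> ~cease_operations), contraposes to O(cease_operations -> serve_notice); with O(cease_operations) we get O(serve_notice).
Premise 12, O(tag_asset -> ~serve_notice), contraposes to O(serve_notice -> ~tag_asset); with O(serve_notice) we get O(~tag_asset).
Premises 2, 6, 7, 10, 11 do not contribute to this derivation.
So O(~tag_asset) holds, i.e. F(tag_asset). The claim follows.

Yes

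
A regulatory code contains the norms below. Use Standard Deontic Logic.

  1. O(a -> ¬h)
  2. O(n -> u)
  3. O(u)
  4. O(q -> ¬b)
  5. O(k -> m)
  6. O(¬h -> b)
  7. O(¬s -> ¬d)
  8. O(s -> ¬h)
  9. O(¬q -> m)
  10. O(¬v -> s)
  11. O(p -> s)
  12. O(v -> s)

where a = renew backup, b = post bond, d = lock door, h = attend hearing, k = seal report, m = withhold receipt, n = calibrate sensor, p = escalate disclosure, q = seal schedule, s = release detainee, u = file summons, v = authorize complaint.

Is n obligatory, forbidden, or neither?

Neither

Premise 2 is O(n -> u); even if O(u) held, inferring O(n) would be affirming the consequent — invalid.
No premise or chain of K-axiom applications forces O(n), and none forces O(¬n). So n is neither obligatory nor forbidden under these norms.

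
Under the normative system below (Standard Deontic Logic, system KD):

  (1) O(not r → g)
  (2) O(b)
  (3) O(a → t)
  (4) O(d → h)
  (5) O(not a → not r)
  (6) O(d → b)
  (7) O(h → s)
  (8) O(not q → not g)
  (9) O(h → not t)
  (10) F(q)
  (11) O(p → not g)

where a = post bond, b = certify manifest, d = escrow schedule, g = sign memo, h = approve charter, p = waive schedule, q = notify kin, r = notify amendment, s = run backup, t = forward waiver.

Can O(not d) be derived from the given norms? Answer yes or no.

Premise 10, F(q), is equivalent to O(not q).
From O(not q) and premise 8, O(not q → not g), we obtain O(not g).
The contrapositive of premise 1 (O(not r → g)) is O(not g → r), and O(not g) is already established, so O(r).
Premise 5, O(not a → not r), contraposes to O(r → a); with O(r) we get O(a).
With premise 3, O(a → t), the K-axiom yields O(t).
Premise 9 is O(h → not t); contrapositively O(t → not h). Since O(t) holds, K gives O(not h).
Premise 4 is O(d → h); contrapositively O(not h → not d). Since O(not h) holds, K gives O(not d).
Premises 2, 6, 7, 11 do not contribute to this derivation.
So O(not d) follows.

Yes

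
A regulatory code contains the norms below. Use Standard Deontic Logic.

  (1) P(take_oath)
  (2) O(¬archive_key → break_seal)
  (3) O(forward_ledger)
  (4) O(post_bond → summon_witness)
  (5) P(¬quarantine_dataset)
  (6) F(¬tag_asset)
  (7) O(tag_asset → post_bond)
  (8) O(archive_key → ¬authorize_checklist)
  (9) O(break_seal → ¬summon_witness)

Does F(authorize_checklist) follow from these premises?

Yes

F(¬tag_asset) at premise 6 means O(tag_asset).
From O(tag_asset) and premise 7, O(tag_asset → post_bond), we obtain O(post_bond).
From O(post_bond) and premise 4, O(post_bond → summon_witness), we obtain O(summon_witness).
Premise 9 is O(break_seal → ¬summon_witness); contrapositively O(summon_witness → ¬break_seal). Since O(summon_witness) holds, K gives O(¬break_seal).
Premise 2, O(¬archive_key → break_seal), contraposes to O(¬break_seal → archive_key); with O(¬break_seal) we get O(archive_key).
From O(archive_key) and premise 8, O(archive_key → ¬authorize_checklist), we obtain O(¬authorize_checklist).
Premises 1, 3, 5 do not contribute to this derivation.
So O(¬authorize_checklist) holds, i.e. F(authorize_checklist). The claim follows.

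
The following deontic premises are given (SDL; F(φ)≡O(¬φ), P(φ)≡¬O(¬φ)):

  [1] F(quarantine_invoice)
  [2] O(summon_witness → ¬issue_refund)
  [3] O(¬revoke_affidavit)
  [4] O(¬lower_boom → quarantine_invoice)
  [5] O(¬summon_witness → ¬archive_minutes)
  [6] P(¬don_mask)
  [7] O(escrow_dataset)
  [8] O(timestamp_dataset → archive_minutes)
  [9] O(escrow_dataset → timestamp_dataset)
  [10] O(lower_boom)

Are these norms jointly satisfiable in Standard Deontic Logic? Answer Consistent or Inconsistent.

Premise 4 is O(¬lower_boom → quarantine_invoice), but O(¬lower_boom) is not derivable from the premises, so it does not yield O(quarantine_invoice).
So O(quarantine_invoice) is not derivable, and the apparent clash with O(¬quarantine_invoice) does not arise.
A world satisfying every obligation exists (e.g. archive_minutes=true, don_mask=false, escrow_dataset=true, issue_refund=false, lower_boom=true, quarantine_invoice=false, revoke_affidavit=false, summon_witness=true, timestamp_dataset=true); no atom is both obligatory and forbidden, so the set is consistent.

Consistent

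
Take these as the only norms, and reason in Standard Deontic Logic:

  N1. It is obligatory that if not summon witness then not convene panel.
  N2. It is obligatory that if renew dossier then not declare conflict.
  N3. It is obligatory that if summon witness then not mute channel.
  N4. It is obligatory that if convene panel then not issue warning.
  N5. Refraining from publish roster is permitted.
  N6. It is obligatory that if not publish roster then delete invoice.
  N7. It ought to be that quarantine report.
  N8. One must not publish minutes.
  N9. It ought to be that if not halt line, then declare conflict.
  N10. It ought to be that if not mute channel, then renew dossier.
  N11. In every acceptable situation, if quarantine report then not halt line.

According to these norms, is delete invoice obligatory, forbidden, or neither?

Premise 6 is O(¬publish_roster → delete_invoice), but O(¬publish_roster) is not derivable from the premises (the permission P(¬publish_roster) asserts only ¬O(publish_roster), not O(¬publish_roster)), so it does not yield O(delete_invoice).
No premise or chain of K-axiom applications forces O(delete_invoice), and none forces O(¬delete_invoice). So delete_invoice is neither obligatory nor forbidden under these norms.

Neither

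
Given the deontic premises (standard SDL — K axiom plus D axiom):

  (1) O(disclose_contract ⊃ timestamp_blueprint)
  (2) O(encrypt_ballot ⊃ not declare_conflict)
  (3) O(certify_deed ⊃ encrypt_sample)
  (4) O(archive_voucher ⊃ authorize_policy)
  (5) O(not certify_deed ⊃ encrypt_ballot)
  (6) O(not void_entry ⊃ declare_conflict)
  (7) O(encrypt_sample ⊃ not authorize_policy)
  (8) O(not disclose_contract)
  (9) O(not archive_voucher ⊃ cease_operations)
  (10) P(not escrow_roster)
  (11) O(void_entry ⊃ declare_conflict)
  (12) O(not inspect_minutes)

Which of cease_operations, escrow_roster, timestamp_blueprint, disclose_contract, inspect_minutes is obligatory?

By case analysis on void_entry: premise 11 gives O(void_entry ⊃ declare_conflict) and premise 6 gives O(not void_entry ⊃ declare_conflict), so O(declare_conflict) either way.
The contrapositive of premise 2 (O(encrypt_ballot ⊃ not declare_conflict)) is O(declare_conflict ⊃ not encrypt_ballot), and O(declare_conflict) is already established, so O(not encrypt_ballot).
The contrapositive of premise 5 (O(not certify_deed ⊃ encrypt_ballot)) is O(not encrypt_ballot ⊃ certify_deed), and O(not encrypt_ballot) is already established, so O(certify_deed).
From O(certify_deed) and premise 3, O(certify_deed ⊃ encrypt_sample), we obtain O(encrypt_sample).
From O(encrypt_sample) and premise 7, O(encrypt_sample ⊃ not authorize_policy), we obtain O(not authorize_policy).
The contrapositive of premise 4 (O(archive_voucher ⊃ authorize_policy)) is O(not authorize_policy ⊃ not archive_voucher), and O(not authorize_policy) is already established, so O(not archive_voucher).
From O(not archive_voucher) and premise 9, O(not archive_voucher ⊃ cease_operations), we obtain O(cease_operations).
So O(cease_operations) holds — cease_operations is obligatory. None of the other listed options is made obligatory by any chain of premises.

cease_operations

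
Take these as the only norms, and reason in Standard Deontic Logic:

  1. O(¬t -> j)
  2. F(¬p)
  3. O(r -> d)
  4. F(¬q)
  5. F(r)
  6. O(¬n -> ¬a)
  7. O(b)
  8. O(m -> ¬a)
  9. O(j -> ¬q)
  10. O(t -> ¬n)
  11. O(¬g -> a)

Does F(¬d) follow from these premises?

No

Premise 3 is O(r -> d), but O(r) is not derivable from the premises, so it does not yield O(d).
No other premise forces O(d). An ideal world satisfying every premise can still have ¬d true, so F(¬d) is not derivable.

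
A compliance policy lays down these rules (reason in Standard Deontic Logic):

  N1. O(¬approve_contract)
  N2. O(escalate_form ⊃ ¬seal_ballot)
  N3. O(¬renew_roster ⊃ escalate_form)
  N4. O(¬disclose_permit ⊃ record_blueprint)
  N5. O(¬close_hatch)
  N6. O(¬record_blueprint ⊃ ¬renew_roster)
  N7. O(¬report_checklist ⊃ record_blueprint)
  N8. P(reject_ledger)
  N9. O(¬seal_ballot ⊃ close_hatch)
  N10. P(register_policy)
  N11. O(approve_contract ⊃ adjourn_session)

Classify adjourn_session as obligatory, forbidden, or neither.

Neither

Premise 11 is O(approve_contract ⊃ adjourn_session), but O(approve_contract) is not derivable from the premises, so it does not yield O(adjourn_session).
No premise or chain of K-axiom applications forces O(adjourn_session), and none forces O(¬adjourn_session). So adjourn_session is neither obligatory nor forbidden under these norms.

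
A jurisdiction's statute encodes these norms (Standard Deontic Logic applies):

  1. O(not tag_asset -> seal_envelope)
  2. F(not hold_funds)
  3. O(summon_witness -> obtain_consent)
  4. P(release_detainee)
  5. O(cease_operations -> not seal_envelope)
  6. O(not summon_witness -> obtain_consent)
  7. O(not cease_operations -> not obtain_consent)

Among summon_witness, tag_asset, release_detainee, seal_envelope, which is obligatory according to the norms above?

Premises 3 and 6 are O(summon_witness -> obtain_consent) and O(not summon_witness -> obtain_consent); every ideal world satisfies summon_witness or not summon_witness, so in either case obtain_consent holds — hence O(obtain_consent).
Premise 7 is O(not cease_operations -> not obtain_consent); contrapositively O(obtain_consent -> cease_operations). Since O(obtain_consent) holds, K gives O(cease_operations).
From O(cease_operations) and premise 5, O(cease_operations -> not seal_envelope), we obtain O(not seal_envelope).
The contrapositive of premise 1 (O(not tag_asset -> seal_envelope)) is O(not seal_envelope -> tag_asset), and O(not seal_envelope) is already established, so O(tag_asset).
So O(tag_asset) holds — tag_asset is obligatory. None of the other listed options is made obligatory by any chain of premises.

tag_asset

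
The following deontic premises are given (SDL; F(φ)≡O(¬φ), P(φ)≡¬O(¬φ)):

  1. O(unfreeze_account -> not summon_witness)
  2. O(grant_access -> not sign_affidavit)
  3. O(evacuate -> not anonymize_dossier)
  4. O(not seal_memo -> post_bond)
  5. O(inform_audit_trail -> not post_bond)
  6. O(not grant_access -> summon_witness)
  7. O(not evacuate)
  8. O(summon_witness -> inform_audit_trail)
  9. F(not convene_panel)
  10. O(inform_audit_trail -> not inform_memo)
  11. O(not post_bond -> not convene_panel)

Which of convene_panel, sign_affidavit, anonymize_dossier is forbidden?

Premise 9 is F(not convene_panel), i.e. O(convene_panel).
Premise 11 is O(not post_bond -> not convene_panel); contrapositively O(convene_panel -> post_bond). Since O(convene_panel) holds, K gives O(post_bond).
Premise 5, O(inform_audit_trail -> not post_bond), contraposes to O(post_bond -> not inform_audit_trail); with O(post_bond) we get O(not inform_audit_trail).
The contrapositive of premise 8 (O(summon_witness -> inform_audit_trail)) is O(not inform_audit_trail -> not summon_witness), and O(not inform_audit_trail) is already established, so O(not summon_witness).
The contrapositive of premise 6 (O(not grant_access -> summon_witness)) is O(not summon_witness -> grant_access), and O(not summon_witness) is already established, so O(grant_access).
From O(grant_access) and premise 2, O(grant_access -> not sign_affidavit), we obtain O(not sign_affidavit).
So O(not sign_affidavit) holds, i.e. sign_affidavit is forbidden. None of the other listed options is forbidden under the premises.

sign_affidavit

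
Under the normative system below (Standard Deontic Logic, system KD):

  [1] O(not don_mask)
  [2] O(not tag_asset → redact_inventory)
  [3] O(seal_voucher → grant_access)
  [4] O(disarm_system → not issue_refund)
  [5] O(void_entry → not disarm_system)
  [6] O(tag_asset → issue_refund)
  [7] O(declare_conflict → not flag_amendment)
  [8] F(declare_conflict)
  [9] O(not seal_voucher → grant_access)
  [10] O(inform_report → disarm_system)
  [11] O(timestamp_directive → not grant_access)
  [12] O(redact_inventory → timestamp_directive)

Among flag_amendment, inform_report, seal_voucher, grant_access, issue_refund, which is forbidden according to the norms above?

By case analysis on seal_voucher: premise 3 gives O(seal_voucher → grant_access) and premise 9 gives O(not seal_voucher → grant_access), so O(grant_access) either way.
Premise 11, O(timestamp_directive → not grant_access), contraposes to O(grant_access → not timestamp_directive); with O(grant_access) we get O(not timestamp_directive).
The contrapositive of premise 12 (O(redact_inventory → timestamp_directive)) is O(not timestamp_directive → not redact_inventory), and O(not timestamp_directive) is already established, so O(not redact_inventory).
Premise 2 is O(not tag_asset → redact_inventory); contrapositively O(not redact_inventory → tag_asset). Since O(not redact_inventory) holds, K gives O(tag_asset).
Premise 6 is O(tag_asset → issue_refund); since O(tag_asset), deontic closure gives O(issue_refund).
The contrapositive of premise 4 (O(disarm_system → not issue_refund)) is O(issue_refund → not disarm_system), and O(issue_refund) is already established, so O(not disarm_system).
Premise 10, O(inform_report → disarm_system), contraposes to O(not disarm_system → not inform_report); with O(not disarm_system) we get O(not inform_report).
So O(not inform_report) holds, i.e. inform_report is forbidden. None of the other listed options is forbidden under the premises.

inform_report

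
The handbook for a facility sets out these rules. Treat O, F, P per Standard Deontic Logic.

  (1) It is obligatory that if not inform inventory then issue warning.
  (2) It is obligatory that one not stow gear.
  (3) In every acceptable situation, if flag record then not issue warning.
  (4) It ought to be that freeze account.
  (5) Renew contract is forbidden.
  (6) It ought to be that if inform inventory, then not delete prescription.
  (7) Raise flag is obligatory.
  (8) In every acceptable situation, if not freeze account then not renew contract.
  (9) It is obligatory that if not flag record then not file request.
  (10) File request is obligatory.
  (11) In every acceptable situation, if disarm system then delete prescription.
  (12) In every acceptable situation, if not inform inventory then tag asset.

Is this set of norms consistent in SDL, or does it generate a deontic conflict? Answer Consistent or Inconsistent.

Consistent

Premise 8 is O(¬freeze_account → ¬renew_contract); even if O(¬renew_contract) held, inferring O(¬freeze_account) would be affirming the consequent — invalid.
So O(¬freeze_account) is not derivable, and the apparent clash with O(freeze_account) does not arise.
A world satisfying every obligation exists (e.g. delete_prescription=false, disarm_system=false, file_request=true, flag_record=true, freeze_account=true, inform_inventory=true, issue_warning=false, raise_flag=true, renew_contract=false, stow_gear=false, tag_asset=false); no atom is both obligatory and forbidden, so the set is consistent.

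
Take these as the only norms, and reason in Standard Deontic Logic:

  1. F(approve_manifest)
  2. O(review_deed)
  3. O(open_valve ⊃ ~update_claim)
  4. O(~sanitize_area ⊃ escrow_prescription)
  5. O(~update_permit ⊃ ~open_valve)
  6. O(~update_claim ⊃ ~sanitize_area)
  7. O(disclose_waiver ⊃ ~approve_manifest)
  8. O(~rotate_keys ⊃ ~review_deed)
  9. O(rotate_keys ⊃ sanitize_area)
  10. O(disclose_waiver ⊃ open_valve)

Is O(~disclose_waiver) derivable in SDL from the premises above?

From premise 2 we have O(review_deed).
Premise 8, O(~rotate_keys ⊃ ~review_deed), contraposes to O(review_deed ⊃ rotate_keys); with O(review_deed) we get O(rotate_keys).
Applying K to premise 9 (O(rotate_keys ⊃ sanitize_area)) and O(rotate_keys) yields O(sanitize_area).
Premise 6, O(~update_claim ⊃ ~sanitize_area), contraposes to O(sanitize_area ⊃ update_claim); with O(sanitize_area) we get O(update_claim).
Premise 3, O(open_valve ⊃ ~update_claim), contraposes to O(update_claim ⊃ ~open_valve); with O(update_claim) we get O(~open_valve).
The contrapositive of premise 10 (O(disclose_waiver ⊃ open_valve)) is O(~open_valve ⊃ ~disclose_waiver), and O(~open_valve) is already established, so O(~disclose_waiver).
Premises 1, 4, 5, 7 do not contribute to this derivation.
So O(~disclose_waiver) follows.

Yes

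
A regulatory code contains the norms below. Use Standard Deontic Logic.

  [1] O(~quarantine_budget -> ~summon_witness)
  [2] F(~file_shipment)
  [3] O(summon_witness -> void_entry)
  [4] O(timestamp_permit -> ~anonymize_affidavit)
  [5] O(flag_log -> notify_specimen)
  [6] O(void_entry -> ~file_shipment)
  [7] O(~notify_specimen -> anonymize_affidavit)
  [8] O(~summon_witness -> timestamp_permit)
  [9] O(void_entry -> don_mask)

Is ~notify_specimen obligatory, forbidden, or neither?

Forbidden

F(~file_shipment) at premise 2 means O(file_shipment).
Premise 6 is O(void_entry -> ~file_shipment); contrapositively O(file_shipment -> ~void_entry). Since O(file_shipment) holds, K gives O(~void_entry).
Premise 3 is O(summon_witness -> void_entry); contrapositively O(~void_entry -> ~summon_witness). Since O(~void_entry) holds, K gives O(~summon_witness).
From O(~summon_witness) and premise 8, O(~summon_witness -> timestamp_permit), we obtain O(timestamp_permit).
Premise 4 is O(timestamp_permit -> ~anonymize_affidavit); since O(timestamp_permit), deontic closure gives O(~anonymize_affidavit).
The contrapositive of premise 7 (O(~notify_specimen -> anonymize_affidavit)) is O(~anonymize_affidavit -> notify_specimen), and O(~anonymize_affidavit) is already established, so O(notify_specimen).
Premises 1, 5, 9 do not contribute to this derivation.
Thus O(notify_specimen), which is F(~notify_specimen): ~notify_specimen is forbidden.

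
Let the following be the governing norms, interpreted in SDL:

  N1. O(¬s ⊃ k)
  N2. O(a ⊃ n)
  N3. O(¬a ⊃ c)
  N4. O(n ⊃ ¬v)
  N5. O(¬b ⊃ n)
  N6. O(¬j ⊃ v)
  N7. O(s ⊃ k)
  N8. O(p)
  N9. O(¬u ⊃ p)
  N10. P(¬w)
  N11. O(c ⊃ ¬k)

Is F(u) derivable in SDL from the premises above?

Premise 9 is O(¬u ⊃ p); even if O(p) held, inferring O(¬u) would be affirming the consequent — invalid.
No other premise forces O(¬u). An ideal world satisfying every premise can still have u true, so F(u) is not derivable.

No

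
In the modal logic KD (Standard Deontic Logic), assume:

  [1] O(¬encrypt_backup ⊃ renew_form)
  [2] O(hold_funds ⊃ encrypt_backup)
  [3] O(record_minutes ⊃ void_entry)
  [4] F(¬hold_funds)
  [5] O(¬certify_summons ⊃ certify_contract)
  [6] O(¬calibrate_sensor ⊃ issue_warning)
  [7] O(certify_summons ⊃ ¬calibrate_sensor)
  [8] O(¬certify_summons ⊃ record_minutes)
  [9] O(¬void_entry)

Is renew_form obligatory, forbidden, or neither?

Neither

Premise 1 is O(¬encrypt_backup ⊃ renew_form), but O(¬encrypt_backup) is not derivable from the premises, so it does not yield O(renew_form).
No premise or chain of K-axiom applications forces O(renew_form), and none forces O(¬renew_form). So renew_form is neither obligatory nor forbidden under these norms.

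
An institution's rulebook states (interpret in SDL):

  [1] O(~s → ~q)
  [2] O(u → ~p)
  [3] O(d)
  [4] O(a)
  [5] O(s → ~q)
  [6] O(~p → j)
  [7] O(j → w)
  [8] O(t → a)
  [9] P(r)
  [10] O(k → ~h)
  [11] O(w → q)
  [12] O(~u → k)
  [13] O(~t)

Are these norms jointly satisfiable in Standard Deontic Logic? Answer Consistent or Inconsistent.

Consistent

Premise 8 is O(t → a); even if O(a) held, inferring O(t) would be affirming the consequent — invalid.
So O(t) is not derivable, and the apparent clash with O(~t) does not arise.
A world satisfying every obligation exists (e.g. a=true, d=true, h=false, j=false, k=true, p=true, q=false, r=false, s=false, t=false, u=false, w=false); no atom is both obligatory and forbidden, so the set is consistent.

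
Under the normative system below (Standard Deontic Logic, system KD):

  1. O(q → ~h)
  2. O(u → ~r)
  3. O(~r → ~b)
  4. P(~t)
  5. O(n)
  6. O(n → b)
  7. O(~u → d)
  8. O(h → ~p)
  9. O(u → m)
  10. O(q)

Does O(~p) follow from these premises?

No

Premise 8 is O(h → ~p), but O(h) is not derivable from the premises, so it does not yield O(~p).
No other premise forces O(~p). An ideal world satisfying every premise can still have ~p false, so O(~p) is not derivable.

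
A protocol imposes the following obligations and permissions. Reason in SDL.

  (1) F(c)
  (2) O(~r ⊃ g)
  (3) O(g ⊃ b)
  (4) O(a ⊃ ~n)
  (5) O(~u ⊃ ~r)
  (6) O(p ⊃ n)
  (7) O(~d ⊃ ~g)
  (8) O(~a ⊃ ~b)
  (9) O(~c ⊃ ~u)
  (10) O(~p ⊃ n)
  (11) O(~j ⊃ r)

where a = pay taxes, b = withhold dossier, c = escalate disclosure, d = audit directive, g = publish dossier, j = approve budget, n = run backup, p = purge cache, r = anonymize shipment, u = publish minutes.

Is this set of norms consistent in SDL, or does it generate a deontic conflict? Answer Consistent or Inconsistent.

Premises 6 and 10 are O(p ⊃ n) and O(~p ⊃ n); every ideal world satisfies p or ~p, so in either case n holds — hence O(n).
The contrapositive of premise 4 (O(a ⊃ ~n)) is O(n ⊃ ~a), and O(n) is already established, so O(~a).
Premise 8 is O(~a ⊃ ~b); since O(~a), deontic closure gives O(~b).
Premise 3 is O(g ⊃ b); contrapositively O(~b ⊃ ~g). Since O(~b) holds, K gives O(~g).
Premise 2, O(~r ⊃ g), contraposes to O(~g ⊃ r); with O(~g) we get O(r).
The contrapositive of premise 5 (O(~u ⊃ ~r)) is O(r ⊃ u), and O(r) is already established, so O(u).
Premise 9 is O(~c ⊃ ~u); contrapositively O(u ⊃ c). Since O(u) holds, K gives O(c).
But premise 1, F(c), means O(~c).
We now have both O(c) and O(~c) — c is simultaneously obligatory and forbidden, violating the D-axiom.

Inconsistent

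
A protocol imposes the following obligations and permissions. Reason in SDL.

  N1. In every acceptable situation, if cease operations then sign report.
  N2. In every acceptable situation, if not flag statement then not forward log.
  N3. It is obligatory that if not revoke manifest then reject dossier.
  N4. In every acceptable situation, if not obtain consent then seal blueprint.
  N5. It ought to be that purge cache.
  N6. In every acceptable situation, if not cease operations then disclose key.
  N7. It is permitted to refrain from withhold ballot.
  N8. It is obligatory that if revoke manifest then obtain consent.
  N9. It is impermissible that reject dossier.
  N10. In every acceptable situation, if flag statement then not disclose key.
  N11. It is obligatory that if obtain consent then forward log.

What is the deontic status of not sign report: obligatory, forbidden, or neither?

Forbidden

Premise 9, F(reject_dossier), is equivalent to O(¬reject_dossier).
Premise 3 is O(¬revoke_manifest → reject_dossier); contrapositively O(¬reject_dossier → revoke_manifest). Since O(¬reject_dossier) holds, K gives O(revoke_manifest).
Premise 8 is O(revoke_manifest → obtain_consent); since O(revoke_manifest), deontic closure gives O(obtain_consent).
From O(obtain_consent) and premise 11, O(obtain_consent → forward_log), we obtain O(forward_log).
Premise 2, O(¬flag_statement → ¬forward_log), contraposes to O(forward_log → flag_statement); with O(forward_log) we get O(flag_statement).
From O(flag_statement) and premise 10, O(flag_statement → ¬disclose_key), we obtain O(¬disclose_key).
The contrapositive of premise 6 (O(¬cease_operations → disclose_key)) is O(¬disclose_key → cease_operations), and O(¬disclose_key) is already established, so O(cease_operations).
From O(cease_operations) and premise 1, O(cease_operations → sign_report), we obtain O(sign_report).
Premises 4, 5, 7 do not contribute to this derivation.
Thus O(sign_report), which is F(¬sign_report): ¬sign_report is forbidden.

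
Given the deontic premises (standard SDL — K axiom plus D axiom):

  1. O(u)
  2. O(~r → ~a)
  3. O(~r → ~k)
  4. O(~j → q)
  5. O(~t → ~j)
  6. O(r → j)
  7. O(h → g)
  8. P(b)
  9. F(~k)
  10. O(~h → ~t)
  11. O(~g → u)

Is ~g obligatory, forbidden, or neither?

Premise 9 is F(~k), i.e. O(k).
Premise 3, O(~r → ~k), contraposes to O(k → r); with O(k) we get O(r).
Applying K to premise 6 (O(r → j)) and O(r) yields O(j).
Premise 5, O(~t → ~j), contraposes to O(j → t); with O(j) we get O(t).
Premise 10, O(~h → ~t), contraposes to O(t → h); with O(t) we get O(h).
With premise 7, O(h → g), the K-axiom yields O(g).
Premises 1, 2, 4, 8, 11 do not contribute to this derivation.
Thus O(g), which is F(~g): ~g is forbidden.

Forbidden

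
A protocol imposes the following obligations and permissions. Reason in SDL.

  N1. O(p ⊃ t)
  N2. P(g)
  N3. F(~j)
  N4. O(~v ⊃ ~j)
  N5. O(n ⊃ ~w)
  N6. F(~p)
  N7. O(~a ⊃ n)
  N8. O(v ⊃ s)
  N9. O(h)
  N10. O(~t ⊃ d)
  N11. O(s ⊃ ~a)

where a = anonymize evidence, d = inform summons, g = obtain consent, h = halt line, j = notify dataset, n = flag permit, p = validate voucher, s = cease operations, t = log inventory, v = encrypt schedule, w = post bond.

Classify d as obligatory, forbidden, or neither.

Neither

Premise 10 is O(~t ⊃ d), but O(~t) is not derivable from the premises, so it does not yield O(d).
No premise or chain of K-axiom applications forces O(d), and none forces O(~d). So d is neither obligatory nor forbidden under these norms.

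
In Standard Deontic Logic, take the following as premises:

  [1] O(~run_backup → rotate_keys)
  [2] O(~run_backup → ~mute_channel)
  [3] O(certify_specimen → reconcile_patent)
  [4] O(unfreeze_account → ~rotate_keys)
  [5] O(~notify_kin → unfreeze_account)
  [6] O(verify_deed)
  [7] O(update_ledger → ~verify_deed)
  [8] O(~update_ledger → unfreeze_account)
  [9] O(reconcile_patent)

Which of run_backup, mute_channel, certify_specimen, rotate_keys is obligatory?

Premise 6 states O(verify_deed) outright.
Premise 7 is O(update_ledger → ~verify_deed); contrapositively O(verify_deed → ~update_ledger). Since O(verify_deed) holds, K gives O(~update_ledger).
Premise 8 is O(~update_ledger → unfreeze_account); since O(~update_ledger), deontic closure gives O(unfreeze_account).
Applying K to premise 4 (O(unfreeze_account → ~rotate_keys)) and O(unfreeze_account) yields O(~rotate_keys).
The contrapositive of premise 1 (O(~run_backup → rotate_keys)) is O(~rotate_keys → run_backup), and O(~rotate_keys) is already established, so O(run_backup).
So O(run_backup) holds — run_backup is obligatory. None of the other listed options is made obligatory by any chain of premises.

run_backup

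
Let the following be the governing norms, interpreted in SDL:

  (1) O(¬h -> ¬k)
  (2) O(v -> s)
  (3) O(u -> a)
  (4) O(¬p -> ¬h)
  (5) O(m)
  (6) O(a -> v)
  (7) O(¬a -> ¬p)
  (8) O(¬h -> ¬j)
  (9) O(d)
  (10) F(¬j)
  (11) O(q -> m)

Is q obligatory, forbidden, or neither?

Neither

Premise 11 is O(q -> m); even if O(m) held, inferring O(q) would be affirming the consequent — invalid.
No premise or chain of K-axiom applications forces O(q), and none forces O(¬q). So q is neither obligatory nor forbidden under these norms.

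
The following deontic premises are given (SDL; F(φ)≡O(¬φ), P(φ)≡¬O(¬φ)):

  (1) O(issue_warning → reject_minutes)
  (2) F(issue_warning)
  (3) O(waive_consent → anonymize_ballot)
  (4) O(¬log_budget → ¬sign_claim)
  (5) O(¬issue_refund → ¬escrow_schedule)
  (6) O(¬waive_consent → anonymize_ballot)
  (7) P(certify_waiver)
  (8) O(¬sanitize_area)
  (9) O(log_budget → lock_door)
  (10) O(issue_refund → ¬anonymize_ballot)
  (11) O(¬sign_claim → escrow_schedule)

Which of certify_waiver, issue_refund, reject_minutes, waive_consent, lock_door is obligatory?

By case analysis on ¬waive_consent: premise 6 gives O(¬waive_consent → anonymize_ballot) and premise 3 gives O(waive_consent → anonymize_ballot), so O(anonymize_ballot) either way.
Premise 10, O(issue_refund → ¬anonymize_ballot), contraposes to O(anonymize_ballot → ¬issue_refund); with O(anonymize_ballot) we get O(¬issue_refund).
Applying K to premise 5 (O(¬issue_refund → ¬escrow_schedule)) and O(¬issue_refund) yields O(¬escrow_schedule).
Premise 11 is O(¬sign_claim → escrow_schedule); contrapositively O(¬escrow_schedule → sign_claim). Since O(¬escrow_schedule) holds, K gives O(sign_claim).
The contrapositive of premise 4 (O(¬log_budget → ¬sign_claim)) is O(sign_claim → log_budget), and O(sign_claim) is already established, so O(log_budget).
Premise 9 is O(log_budget → lock_door); since O(log_budget), deontic closure gives O(lock_door).
So O(lock_door) holds — lock_door is obligatory. None of the other listed options is made obligatory by any chain of premises.

lock_door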